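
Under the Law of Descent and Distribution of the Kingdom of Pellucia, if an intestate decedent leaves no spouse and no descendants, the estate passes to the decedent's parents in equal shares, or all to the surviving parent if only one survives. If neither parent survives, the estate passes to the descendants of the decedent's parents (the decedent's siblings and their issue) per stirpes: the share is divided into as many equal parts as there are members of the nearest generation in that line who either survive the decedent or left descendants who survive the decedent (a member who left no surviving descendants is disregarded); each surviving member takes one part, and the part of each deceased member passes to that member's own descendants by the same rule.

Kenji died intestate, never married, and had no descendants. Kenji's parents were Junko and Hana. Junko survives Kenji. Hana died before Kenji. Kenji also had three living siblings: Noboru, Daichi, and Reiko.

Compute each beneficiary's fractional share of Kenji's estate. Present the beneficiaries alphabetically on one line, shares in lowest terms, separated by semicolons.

Junko 1

Only one parent, Junko, survives, so Junko takes the entire estate. The siblings take nothing because a surviving parent has priority.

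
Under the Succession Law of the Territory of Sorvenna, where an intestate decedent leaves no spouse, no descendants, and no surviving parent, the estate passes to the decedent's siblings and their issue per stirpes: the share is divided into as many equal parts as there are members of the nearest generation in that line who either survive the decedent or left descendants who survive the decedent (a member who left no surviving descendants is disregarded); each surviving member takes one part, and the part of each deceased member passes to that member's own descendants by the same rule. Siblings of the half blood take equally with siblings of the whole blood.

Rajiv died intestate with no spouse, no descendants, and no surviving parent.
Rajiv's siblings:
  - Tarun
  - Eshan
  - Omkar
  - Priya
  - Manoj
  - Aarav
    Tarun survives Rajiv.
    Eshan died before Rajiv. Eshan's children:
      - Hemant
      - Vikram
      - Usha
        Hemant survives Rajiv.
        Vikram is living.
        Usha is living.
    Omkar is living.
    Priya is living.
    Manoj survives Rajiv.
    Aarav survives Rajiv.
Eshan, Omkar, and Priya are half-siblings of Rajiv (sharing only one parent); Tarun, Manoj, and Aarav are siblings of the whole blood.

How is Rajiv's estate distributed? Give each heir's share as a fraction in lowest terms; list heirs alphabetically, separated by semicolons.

No spouse, descendants, or parent survives, so the estate passes to Rajiv's siblings per stirpes.
Half-blood and whole-blood siblings take equally under the stated rule.
The estate is divided into 6 equal shares of 1/6 among Tarun, Eshan, Omkar, Priya, Manoj, Aarav.
Tarun is living and takes 1/6.
Eshan predeceased; the 1/6 allotted to Eshan's branch passes to Eshan's issue by representation.
The 1/6 is divided into 3 equal shares of 1/18 among Hemant, Vikram, Usha.
Hemant is living and takes 1/18.
Vikram is living and takes 1/18.
Usha is living and takes 1/18.
Omkar is living and takes 1/6.
Priya is living and takes 1/6.
Manoj is living and takes 1/6.
Aarav is living and takes 1/6.

Aarav 1/6; Hemant 1/18; Manoj 1/6; Omkar 1/6; Priya 1/6; Tarun 1/6; Usha 1/18; Vikram 1/18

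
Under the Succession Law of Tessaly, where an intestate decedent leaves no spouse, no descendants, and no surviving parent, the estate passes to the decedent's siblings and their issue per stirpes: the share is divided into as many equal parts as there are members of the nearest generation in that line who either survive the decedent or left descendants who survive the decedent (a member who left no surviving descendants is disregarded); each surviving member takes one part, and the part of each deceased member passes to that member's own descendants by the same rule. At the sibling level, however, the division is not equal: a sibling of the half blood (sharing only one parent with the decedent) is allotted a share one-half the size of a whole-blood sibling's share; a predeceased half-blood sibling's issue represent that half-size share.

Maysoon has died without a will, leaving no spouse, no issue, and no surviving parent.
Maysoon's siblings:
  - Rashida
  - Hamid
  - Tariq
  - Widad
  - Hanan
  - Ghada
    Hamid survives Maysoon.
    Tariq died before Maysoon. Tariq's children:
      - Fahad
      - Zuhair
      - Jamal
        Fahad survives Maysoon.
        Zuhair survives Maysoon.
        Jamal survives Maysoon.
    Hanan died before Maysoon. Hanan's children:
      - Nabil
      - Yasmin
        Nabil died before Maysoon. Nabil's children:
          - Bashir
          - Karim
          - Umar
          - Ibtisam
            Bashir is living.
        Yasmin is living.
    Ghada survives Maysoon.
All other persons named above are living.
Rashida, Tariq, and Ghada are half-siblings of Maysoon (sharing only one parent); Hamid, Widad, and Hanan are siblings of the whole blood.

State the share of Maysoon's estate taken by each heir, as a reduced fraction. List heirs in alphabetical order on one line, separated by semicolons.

No spouse, descendants, or parent survives, so the estate passes to Maysoon's siblings per stirpes.
Half-blood siblings count for one-half the weight of whole-blood siblings at the initial division.
Dividing 1 in proportion to weights (total weight 9/2): Rashida (weight 1/2) → 1/9; Hamid (weight 1) → 2/9; Tariq (weight 1/2) → 1/9; Widad (weight 1) → 2/9; Hanan (weight 1) → 2/9; Ghada (weight 1/2) → 1/9.
Rashida is living and takes 1/9.
Hamid is living and takes 2/9.
Tariq predeceased; the 1/9 allotted to Tariq's branch passes to Tariq's issue by representation.
The 1/9 is divided into 3 equal shares of 1/27 among Fahad, Zuhair, Jamal.
Fahad is living and takes 1/27.
Zuhair is living and takes 1/27.
Jamal is living and takes 1/27.
Widad is living and takes 2/9.
Hanan predeceased; the 2/9 allotted to Hanan's branch passes to Hanan's issue by representation.
The 2/9 is divided into 2 equal shares of 1/9 among Nabil, Yasmin.
Nabil predeceased; the 1/9 allotted to Nabil's branch passes to Nabil's issue by representation.
The 1/9 is divided into 4 equal shares of 1/36 among Bashir, Karim, Umar, Ibtisam.
Bashir is living and takes 1/36.
Karim is living and takes 1/36.
Umar is living and takes 1/36.
Ibtisam is living and takes 1/36.
Yasmin is living and takes 1/9.
Ghada is living and takes 1/9.

Bashir 1/36; Fahad 1/27; Ghada 1/9; Hamid 2/9; Ibtisam 1/36; Jamal 1/27; Karim 1/36; Rashida 1/9; Umar 1/36; Widad 2/9; Yasmin 1/9; Zuhair 1/27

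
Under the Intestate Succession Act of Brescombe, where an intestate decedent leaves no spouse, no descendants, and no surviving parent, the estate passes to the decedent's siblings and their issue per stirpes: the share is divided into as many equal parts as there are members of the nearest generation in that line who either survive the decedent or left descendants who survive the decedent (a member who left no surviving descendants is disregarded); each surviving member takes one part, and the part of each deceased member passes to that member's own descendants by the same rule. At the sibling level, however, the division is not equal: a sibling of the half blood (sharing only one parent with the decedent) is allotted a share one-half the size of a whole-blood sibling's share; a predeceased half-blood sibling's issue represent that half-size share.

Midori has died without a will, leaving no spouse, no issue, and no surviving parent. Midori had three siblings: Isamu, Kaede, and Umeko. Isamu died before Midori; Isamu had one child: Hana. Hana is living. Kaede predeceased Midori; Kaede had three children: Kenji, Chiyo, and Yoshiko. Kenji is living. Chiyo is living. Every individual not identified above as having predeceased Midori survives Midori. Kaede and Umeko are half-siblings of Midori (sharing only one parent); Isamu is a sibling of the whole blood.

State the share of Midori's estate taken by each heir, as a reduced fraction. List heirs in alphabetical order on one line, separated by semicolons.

Chiyo 1/12; Hana 1/2; Kenji 1/12; Umeko 1/4; Yoshiko 1/12

No spouse, descendants, or parent survives, so the estate passes to Midori's siblings per stirpes.
Half-blood siblings count for one-half the weight of whole-blood siblings at the initial division.
Dividing 1 in proportion to weights (total weight 2): Isamu (weight 1) → 1/2; Kaede (weight 1/2) → 1/4; Umeko (weight 1/2) → 1/4.
Isamu predeceased; the 1/2 allotted to Isamu's branch passes to Isamu's issue by representation.
Hana is the sole taker at this level and receives the full 1/2.
Kaede predeceased; the 1/4 allotted to Kaede's branch passes to Kaede's issue by representation.
The 1/4 is divided into 3 equal shares of 1/12 among Kenji, Chiyo, Yoshiko.
Kenji is living and takes 1/12.
Chiyo is living and takes 1/12.
Yoshiko is living and takes 1/12.
Umeko is living and takes 1/4.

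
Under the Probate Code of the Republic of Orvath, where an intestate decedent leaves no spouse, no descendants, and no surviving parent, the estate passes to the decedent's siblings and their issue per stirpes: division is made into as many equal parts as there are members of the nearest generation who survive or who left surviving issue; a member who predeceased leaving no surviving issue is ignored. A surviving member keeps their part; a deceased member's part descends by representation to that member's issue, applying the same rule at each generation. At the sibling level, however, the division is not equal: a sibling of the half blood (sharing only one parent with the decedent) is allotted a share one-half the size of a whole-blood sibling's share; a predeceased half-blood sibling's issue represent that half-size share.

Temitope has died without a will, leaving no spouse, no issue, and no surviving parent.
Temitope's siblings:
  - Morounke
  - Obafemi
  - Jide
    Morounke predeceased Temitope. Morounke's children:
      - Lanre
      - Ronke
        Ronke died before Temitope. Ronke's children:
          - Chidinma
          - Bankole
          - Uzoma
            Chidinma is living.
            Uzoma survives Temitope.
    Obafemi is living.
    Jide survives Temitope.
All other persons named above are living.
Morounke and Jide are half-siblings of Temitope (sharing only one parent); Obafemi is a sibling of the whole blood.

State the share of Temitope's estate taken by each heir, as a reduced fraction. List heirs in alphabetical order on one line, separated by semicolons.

No spouse, descendants, or parent survives, so the estate passes to Temitope's siblings per stirpes.
Half-blood siblings count for one-half the weight of whole-blood siblings at the initial division.
Dividing 1 in proportion to weights (total weight 2): Morounke (weight 1/2) → 1/4; Obafemi (weight 1) → 1/2; Jide (weight 1/2) → 1/4.
Morounke predeceased; the 1/4 allotted to Morounke's branch passes to Morounke's issue by representation.
The 1/4 is divided into 2 equal shares of 1/8 among Lanre, Ronke.
Lanre is living and takes 1/8.
Ronke predeceased; the 1/8 allotted to Ronke's branch passes to Ronke's issue by representation.
The 1/8 is divided into 3 equal shares of 1/24 among Chidinma, Bankole, Uzoma.
Chidinma is living and takes 1/24.
Bankole is living and takes 1/24.
Uzoma is living and takes 1/24.
Obafemi is living and takes 1/2.
Jide is living and takes 1/4.

Bankole 1/24; Chidinma 1/24; Jide 1/4; Lanre 1/8; Obafemi 1/2; Uzoma 1/24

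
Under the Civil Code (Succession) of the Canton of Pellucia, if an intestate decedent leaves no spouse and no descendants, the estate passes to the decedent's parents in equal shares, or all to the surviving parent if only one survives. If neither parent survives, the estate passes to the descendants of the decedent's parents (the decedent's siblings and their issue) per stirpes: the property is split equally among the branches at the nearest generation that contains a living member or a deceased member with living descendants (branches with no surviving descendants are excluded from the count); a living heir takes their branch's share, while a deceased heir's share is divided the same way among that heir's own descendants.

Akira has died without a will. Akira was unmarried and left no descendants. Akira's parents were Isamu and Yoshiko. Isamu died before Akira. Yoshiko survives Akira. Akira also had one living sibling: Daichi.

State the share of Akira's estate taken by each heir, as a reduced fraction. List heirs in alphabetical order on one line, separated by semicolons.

Yoshiko 1

Only one parent, Yoshiko, survives, so Yoshiko takes the entire estate. The siblings take nothing because a surviving parent has priority.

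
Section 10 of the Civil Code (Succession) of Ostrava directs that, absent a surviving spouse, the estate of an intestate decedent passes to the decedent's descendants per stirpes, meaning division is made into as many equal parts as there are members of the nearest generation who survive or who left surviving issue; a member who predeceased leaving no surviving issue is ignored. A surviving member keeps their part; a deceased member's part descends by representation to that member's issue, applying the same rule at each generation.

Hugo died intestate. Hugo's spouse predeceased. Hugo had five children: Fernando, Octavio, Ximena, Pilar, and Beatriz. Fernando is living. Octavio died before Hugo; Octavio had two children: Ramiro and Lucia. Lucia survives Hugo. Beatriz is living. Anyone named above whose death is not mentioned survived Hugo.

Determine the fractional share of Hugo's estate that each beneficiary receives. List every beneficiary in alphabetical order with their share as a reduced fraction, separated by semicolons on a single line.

There is no surviving spouse, so the entire estate passes to Hugo's descendants per stirpes.
The estate is divided into 5 equal shares of 1/5 among Fernando, Octavio, Ximena, Pilar, Beatriz.
Fernando is living and takes 1/5.
Octavio predeceased; the 1/5 allotted to Octavio's branch passes to Octavio's issue by representation.
The 1/5 is divided into 2 equal shares of 1/10 among Ramiro, Lucia.
Ramiro is living and takes 1/10.
Lucia is living and takes 1/10.
Ximena is living and takes 1/5.
Pilar is living and takes 1/5.
Beatriz is living and takes 1/5.

Beatriz 1/5; Fernando 1/5; Lucia 1/10; Pilar 1/5; Ramiro 1/10; Ximena 1/5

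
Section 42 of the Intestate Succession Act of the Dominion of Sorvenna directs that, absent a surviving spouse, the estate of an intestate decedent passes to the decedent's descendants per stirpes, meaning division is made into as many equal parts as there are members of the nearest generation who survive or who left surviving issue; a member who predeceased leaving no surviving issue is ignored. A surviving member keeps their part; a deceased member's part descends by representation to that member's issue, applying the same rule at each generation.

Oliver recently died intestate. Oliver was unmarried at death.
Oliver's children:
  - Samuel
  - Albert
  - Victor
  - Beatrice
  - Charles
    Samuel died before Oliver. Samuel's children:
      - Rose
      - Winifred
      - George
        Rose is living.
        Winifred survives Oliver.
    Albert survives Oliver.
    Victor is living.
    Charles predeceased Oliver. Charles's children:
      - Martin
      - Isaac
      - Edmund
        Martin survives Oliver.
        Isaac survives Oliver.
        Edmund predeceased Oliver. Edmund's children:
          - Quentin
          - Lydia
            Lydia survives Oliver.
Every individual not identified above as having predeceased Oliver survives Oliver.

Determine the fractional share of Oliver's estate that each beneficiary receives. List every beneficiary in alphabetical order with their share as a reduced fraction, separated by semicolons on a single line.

Albert 1/5; Beatrice 1/5; George 1/15; Isaac 1/15; Lydia 1/30; Martin 1/15; Quentin 1/30; Rose 1/15; Victor 1/5; Winifred 1/15

There is no surviving spouse, so the entire estate passes to Oliver's descendants per stirpes.
The estate is divided into 5 equal shares of 1/5 among Samuel, Albert, Victor, Beatrice, Charles.
Samuel predeceased; the 1/5 allotted to Samuel's branch passes to Samuel's issue by representation.
The 1/5 is divided into 3 equal shares of 1/15 among Rose, Winifred, George.
Rose is living and takes 1/15.
Winifred is living and takes 1/15.
George is living and takes 1/15.
Albert is living and takes 1/5.
Victor is living and takes 1/5.
Beatrice is living and takes 1/5.
Charles predeceased; the 1/5 allotted to Charles's branch passes to Charles's issue by representation.
The 1/5 is divided into 3 equal shares of 1/15 among Martin, Isaac, Edmund.
Martin is living and takes 1/15.
Isaac is living and takes 1/15.
Edmund predeceased; the 1/15 allotted to Edmund's branch passes to Edmund's issue by representation.
The 1/15 is divided into 2 equal shares of 1/30 among Quentin, Lydia.
Quentin is living and takes 1/30.
Lydia is living and takes 1/30.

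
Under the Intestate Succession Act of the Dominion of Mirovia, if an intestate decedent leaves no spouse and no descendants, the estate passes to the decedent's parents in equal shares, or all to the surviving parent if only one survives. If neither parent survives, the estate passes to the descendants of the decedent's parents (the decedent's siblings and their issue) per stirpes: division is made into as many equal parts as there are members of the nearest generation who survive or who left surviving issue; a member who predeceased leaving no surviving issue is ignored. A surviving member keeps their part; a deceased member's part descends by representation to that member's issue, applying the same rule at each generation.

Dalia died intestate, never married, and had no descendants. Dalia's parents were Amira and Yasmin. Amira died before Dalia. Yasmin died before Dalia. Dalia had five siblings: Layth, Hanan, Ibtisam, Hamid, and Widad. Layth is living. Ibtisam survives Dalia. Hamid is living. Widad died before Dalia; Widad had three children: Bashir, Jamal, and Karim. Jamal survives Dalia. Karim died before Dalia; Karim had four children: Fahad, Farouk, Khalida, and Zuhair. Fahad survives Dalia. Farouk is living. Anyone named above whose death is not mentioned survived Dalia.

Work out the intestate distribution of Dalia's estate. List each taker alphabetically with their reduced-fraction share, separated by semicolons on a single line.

Neither parent survives and there are no descendants, so the estate passes to Dalia's siblings and their issue per stirpes.
The estate is divided into 5 equal shares of 1/5 among Layth, Hanan, Ibtisam, Hamid, Widad.
Layth is living and takes 1/5.
Hanan is living and takes 1/5.
Ibtisam is living and takes 1/5.
Hamid is living and takes 1/5.
Widad predeceased; the 1/5 allotted to Widad's branch passes to Widad's issue by representation.
The 1/5 is divided into 3 equal shares of 1/15 among Bashir, Jamal, Karim.
Bashir is living and takes 1/15.
Jamal is living and takes 1/15.
Karim predeceased; the 1/15 allotted to Karim's branch passes to Karim's issue by representation.
The 1/15 is divided into 4 equal shares of 1/60 among Fahad, Farouk, Khalida, Zuhair.
Fahad is living and takes 1/60.
Farouk is living and takes 1/60.
Khalida is living and takes 1/60.
Zuhair is living and takes 1/60.

Bashir 1/15; Fahad 1/60; Farouk 1/60; Hamid 1/5; Hanan 1/5; Ibtisam 1/5; Jamal 1/15; Khalida 1/60; Layth 1/5; Zuhair 1/60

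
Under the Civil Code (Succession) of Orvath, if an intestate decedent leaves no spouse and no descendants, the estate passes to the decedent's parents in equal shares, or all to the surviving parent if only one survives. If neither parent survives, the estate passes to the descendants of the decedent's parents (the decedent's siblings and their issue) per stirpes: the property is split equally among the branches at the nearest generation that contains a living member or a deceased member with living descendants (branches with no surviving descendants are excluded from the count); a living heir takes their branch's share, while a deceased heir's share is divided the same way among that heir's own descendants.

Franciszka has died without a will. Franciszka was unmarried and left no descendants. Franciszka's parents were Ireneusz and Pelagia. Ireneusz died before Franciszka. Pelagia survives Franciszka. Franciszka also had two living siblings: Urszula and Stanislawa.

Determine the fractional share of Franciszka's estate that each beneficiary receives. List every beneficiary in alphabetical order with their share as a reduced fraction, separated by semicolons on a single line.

Only one parent, Pelagia, survives, so Pelagia takes the entire estate. The siblings take nothing because a surviving parent has priority.

Pelagia 1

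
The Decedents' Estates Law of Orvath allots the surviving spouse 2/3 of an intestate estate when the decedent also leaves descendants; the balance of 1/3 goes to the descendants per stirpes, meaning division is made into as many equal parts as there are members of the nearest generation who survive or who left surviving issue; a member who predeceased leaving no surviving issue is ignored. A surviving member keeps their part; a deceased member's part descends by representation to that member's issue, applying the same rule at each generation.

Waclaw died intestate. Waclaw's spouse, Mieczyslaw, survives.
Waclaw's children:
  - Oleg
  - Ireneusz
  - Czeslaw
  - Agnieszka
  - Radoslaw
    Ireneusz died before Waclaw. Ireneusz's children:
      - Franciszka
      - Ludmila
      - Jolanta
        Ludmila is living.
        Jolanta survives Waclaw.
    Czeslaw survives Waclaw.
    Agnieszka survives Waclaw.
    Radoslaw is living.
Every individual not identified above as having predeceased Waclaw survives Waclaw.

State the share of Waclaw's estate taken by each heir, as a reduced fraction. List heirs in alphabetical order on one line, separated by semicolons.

Agnieszka 1/15; Czeslaw 1/15; Franciszka 1/45; Jolanta 1/45; Ludmila 1/45; Mieczyslaw 2/3; Oleg 1/15; Radoslaw 1/15

Mieczyslaw, as surviving spouse, takes 2/3.
The remaining 1/3 passes to Waclaw's descendants per stirpes.
The 1/3 is divided into 5 equal shares of 1/15 among Oleg, Ireneusz, Czeslaw, Agnieszka, Radoslaw.
Oleg is living and takes 1/15.
Ireneusz predeceased; the 1/15 allotted to Ireneusz's branch passes to Ireneusz's issue by representation.
The 1/15 is divided into 3 equal shares of 1/45 among Franciszka, Ludmila, Jolanta.
Franciszka is living and takes 1/45.
Ludmila is living and takes 1/45.
Jolanta is living and takes 1/45.
Czeslaw is living and takes 1/15.
Agnieszka is living and takes 1/15.
Radoslaw is living and takes 1/15.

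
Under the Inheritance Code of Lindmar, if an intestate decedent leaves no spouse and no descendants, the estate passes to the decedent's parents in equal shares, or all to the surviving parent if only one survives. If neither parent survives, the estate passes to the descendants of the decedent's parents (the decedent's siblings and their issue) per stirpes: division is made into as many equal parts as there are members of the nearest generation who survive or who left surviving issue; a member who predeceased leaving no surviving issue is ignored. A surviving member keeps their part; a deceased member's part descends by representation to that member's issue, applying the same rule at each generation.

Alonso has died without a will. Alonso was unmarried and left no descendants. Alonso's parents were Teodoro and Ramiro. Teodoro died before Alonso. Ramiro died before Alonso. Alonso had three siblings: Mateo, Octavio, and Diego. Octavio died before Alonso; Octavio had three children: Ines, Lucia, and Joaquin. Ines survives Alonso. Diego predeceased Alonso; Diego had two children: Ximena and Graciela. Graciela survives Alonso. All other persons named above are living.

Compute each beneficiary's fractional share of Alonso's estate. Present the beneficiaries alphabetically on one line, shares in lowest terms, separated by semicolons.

Neither parent survives and there are no descendants, so the estate passes to Alonso's siblings and their issue per stirpes.
The estate is divided into 3 equal shares of 1/3 among Mateo, Octavio, Diego.
Mateo is living and takes 1/3.
Octavio predeceased; the 1/3 allotted to Octavio's branch passes to Octavio's issue by representation.
The 1/3 is divided into 3 equal shares of 1/9 among Ines, Lucia, Joaquin.
Ines is living and takes 1/9.
Lucia is living and takes 1/9.
Joaquin is living and takes 1/9.
Diego predeceased; the 1/3 allotted to Diego's branch passes to Diego's issue by representation.
The 1/3 is divided into 2 equal shares of 1/6 among Ximena, Graciela.
Ximena is living and takes 1/6.
Graciela is living and takes 1/6.

Graciela 1/6; Ines 1/9; Joaquin 1/9; Lucia 1/9; Mateo 1/3; Ximena 1/6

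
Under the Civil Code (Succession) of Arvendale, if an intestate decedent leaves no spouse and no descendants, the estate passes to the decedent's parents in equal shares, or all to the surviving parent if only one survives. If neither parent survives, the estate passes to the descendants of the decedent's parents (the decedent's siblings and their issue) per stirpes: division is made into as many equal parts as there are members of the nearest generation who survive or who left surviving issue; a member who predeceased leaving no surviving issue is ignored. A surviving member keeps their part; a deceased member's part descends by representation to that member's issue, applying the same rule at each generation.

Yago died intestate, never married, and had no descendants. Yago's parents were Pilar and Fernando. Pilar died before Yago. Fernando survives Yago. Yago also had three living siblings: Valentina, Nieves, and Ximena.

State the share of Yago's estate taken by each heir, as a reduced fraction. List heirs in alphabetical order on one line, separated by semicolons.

Only one parent, Fernando, survives, so Fernando takes the entire estate. The siblings take nothing because a surviving parent has priority.

Fernando 1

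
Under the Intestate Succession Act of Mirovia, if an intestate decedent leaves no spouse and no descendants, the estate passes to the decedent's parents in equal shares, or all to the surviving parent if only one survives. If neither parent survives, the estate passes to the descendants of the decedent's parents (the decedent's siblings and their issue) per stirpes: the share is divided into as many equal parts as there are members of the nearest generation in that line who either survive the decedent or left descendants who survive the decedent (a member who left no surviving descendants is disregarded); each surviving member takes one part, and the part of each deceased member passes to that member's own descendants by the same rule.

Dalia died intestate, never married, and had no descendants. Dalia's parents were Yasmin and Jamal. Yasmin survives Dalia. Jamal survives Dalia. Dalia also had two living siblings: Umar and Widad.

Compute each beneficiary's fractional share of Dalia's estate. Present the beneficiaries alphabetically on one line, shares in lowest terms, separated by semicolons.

Both parents survive, so Yasmin and Jamal each take 1/2. The siblings take nothing because a surviving parent has priority.

Jamal 1/2; Yasmin 1/2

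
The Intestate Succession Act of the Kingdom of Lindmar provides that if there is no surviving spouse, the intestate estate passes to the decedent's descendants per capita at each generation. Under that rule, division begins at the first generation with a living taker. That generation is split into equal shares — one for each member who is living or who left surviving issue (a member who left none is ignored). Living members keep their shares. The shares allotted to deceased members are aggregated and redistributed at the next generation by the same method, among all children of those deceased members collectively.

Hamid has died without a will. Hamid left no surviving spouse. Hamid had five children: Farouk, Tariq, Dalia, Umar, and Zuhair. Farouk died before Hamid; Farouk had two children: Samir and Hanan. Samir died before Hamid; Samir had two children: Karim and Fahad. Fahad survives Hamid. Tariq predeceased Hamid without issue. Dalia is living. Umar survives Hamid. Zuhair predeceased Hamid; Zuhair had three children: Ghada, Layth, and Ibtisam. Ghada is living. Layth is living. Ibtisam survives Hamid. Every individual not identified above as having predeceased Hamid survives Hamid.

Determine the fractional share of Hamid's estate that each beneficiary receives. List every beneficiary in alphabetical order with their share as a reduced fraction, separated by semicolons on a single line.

There is no surviving spouse, so the entire estate passes to Hamid's descendants per capita at each generation.
At generation 1 (Farouk, Dalia, Umar, Zuhair) there are 4 shares of (1)/4 = 1/4 each.
Living: Dalia and Umar — each takes 1/4.
Deceased: Farouk and Zuhair. Their combined 1/2 is pooled and carried to generation 2.
At generation 2 (Samir, Hanan, Ghada, Layth, Ibtisam) there are 5 shares of (1/2)/5 = 1/10 each.
Living: Hanan, Ghada, Layth, and Ibtisam — each takes 1/10.
Deceased: Samir. That 1/10 share is carried to generation 3.
At generation 3 (Karim, Fahad) there are 2 shares of (1/10)/2 = 1/20 each.
Living: Karim and Fahad — each takes 1/20.

Dalia 1/4; Fahad 1/20; Ghada 1/10; Hanan 1/10; Ibtisam 1/10; Karim 1/20; Layth 1/10; Umar 1/4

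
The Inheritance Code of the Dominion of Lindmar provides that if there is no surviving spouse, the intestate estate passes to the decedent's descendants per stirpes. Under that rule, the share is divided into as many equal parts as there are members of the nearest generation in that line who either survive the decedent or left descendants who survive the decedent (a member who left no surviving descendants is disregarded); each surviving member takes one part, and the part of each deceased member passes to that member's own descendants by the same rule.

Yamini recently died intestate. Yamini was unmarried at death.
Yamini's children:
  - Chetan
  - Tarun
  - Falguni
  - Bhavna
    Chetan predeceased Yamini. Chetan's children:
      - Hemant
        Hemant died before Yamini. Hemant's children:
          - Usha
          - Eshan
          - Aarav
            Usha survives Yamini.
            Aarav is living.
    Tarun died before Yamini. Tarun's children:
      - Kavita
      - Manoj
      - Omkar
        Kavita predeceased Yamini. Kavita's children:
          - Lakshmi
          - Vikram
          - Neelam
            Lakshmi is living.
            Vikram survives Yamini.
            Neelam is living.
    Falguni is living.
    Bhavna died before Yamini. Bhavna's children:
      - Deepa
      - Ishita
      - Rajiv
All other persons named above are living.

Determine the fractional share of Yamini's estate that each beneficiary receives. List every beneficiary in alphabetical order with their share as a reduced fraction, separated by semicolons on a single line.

There is no surviving spouse, so the entire estate passes to Yamini's descendants per stirpes.
The estate is divided into 4 equal shares of 1/4 among Chetan, Tarun, Falguni, Bhavna.
Chetan predeceased; the 1/4 allotted to Chetan's branch passes to Chetan's issue by representation.
Hemant's line is the sole branch at this level, so the full 1/4 passes to Hemant's issue by representation.
The 1/4 is divided into 3 equal shares of 1/12 among Usha, Eshan, Aarav.
Usha is living and takes 1/12.
Eshan is living and takes 1/12.
Aarav is living and takes 1/12.
Tarun predeceased; the 1/4 allotted to Tarun's branch passes to Tarun's issue by representation.
The 1/4 is divided into 3 equal shares of 1/12 among Kavita, Manoj, Omkar.
Kavita predeceased; the 1/12 allotted to Kavita's branch passes to Kavita's issue by representation.
The 1/12 is divided into 3 equal shares of 1/36 among Lakshmi, Vikram, Neelam.
Lakshmi is living and takes 1/36.
Vikram is living and takes 1/36.
Neelam is living and takes 1/36.
Manoj is living and takes 1/12.
Omkar is living and takes 1/12.
Falguni is living and takes 1/4.
Bhavna predeceased; the 1/4 allotted to Bhavna's branch passes to Bhavna's issue by representation.
The 1/4 is divided into 3 equal shares of 1/12 among Deepa, Ishita, Rajiv.
Deepa is living and takes 1/12.
Ishita is living and takes 1/12.
Rajiv is living and takes 1/12.

Aarav 1/12; Deepa 1/12; Eshan 1/12; Falguni 1/4; Ishita 1/12; Lakshmi 1/36; Manoj 1/12; Neelam 1/36; Omkar 1/12; Rajiv 1/12; Usha 1/12; Vikram 1/36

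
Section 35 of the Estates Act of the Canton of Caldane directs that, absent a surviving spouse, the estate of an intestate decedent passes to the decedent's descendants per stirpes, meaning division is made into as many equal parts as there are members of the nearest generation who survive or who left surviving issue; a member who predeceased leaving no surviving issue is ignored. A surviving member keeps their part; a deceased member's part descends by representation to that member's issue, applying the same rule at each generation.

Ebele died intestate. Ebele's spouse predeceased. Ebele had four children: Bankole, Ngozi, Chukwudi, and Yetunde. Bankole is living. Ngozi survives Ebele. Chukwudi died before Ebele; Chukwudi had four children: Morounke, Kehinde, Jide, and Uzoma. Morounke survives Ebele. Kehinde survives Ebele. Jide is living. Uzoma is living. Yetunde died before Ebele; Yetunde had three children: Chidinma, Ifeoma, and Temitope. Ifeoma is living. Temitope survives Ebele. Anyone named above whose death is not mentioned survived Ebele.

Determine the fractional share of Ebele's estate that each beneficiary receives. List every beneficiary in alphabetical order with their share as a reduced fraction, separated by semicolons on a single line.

Bankole 1/4; Chidinma 1/12; Ifeoma 1/12; Jide 1/16; Kehinde 1/16; Morounke 1/16; Ngozi 1/4; Temitope 1/12; Uzoma 1/16

There is no surviving spouse, so the entire estate passes to Ebele's descendants per stirpes.
The estate is divided into 4 equal shares of 1/4 among Bankole, Ngozi, Chukwudi, Yetunde.
Bankole is living and takes 1/4.
Ngozi is living and takes 1/4.
Chukwudi predeceased; the 1/4 allotted to Chukwudi's branch passes to Chukwudi's issue by representation.
The 1/4 is divided into 4 equal shares of 1/16 among Morounke, Kehinde, Jide, Uzoma.
Morounke is living and takes 1/16.
Kehinde is living and takes 1/16.
Jide is living and takes 1/16.
Uzoma is living and takes 1/16.
Yetunde predeceased; the 1/4 allotted to Yetunde's branch passes to Yetunde's issue by representation.
The 1/4 is divided into 3 equal shares of 1/12 among Chidinma, Ifeoma, Temitope.
Chidinma is living and takes 1/12.
Ifeoma is living and takes 1/12.
Temitope is living and takes 1/12.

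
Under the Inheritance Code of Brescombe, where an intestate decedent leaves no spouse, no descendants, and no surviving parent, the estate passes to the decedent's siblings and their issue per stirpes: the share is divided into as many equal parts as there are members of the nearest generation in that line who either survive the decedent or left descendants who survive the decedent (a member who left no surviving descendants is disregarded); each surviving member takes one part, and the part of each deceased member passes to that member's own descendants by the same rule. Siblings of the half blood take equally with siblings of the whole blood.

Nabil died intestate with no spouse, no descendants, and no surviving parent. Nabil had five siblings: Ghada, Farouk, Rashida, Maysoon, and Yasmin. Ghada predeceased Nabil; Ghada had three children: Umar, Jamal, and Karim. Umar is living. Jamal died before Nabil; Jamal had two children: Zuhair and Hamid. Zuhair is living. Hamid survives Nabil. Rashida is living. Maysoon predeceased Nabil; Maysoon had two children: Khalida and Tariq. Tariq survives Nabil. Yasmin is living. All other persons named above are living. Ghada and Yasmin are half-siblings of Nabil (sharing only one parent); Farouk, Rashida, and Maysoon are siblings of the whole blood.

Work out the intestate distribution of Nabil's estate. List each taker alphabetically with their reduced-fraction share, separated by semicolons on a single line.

Farouk 1/5; Hamid 1/30; Karim 1/15; Khalida 1/10; Rashida 1/5; Tariq 1/10; Umar 1/15; Yasmin 1/5; Zuhair 1/30

No spouse, descendants, or parent survives, so the estate passes to Nabil's siblings per stirpes.
Half-blood and whole-blood siblings take equally under the stated rule.
The estate is divided into 5 equal shares of 1/5 among Ghada, Farouk, Rashida, Maysoon, Yasmin.
Ghada predeceased; the 1/5 allotted to Ghada's branch passes to Ghada's issue by representation.
The 1/5 is divided into 3 equal shares of 1/15 among Umar, Jamal, Karim.
Umar is living and takes 1/15.
Jamal predeceased; the 1/15 allotted to Jamal's branch passes to Jamal's issue by representation.
The 1/15 is divided into 2 equal shares of 1/30 among Zuhair, Hamid.
Zuhair is living and takes 1/30.
Hamid is living and takes 1/30.
Karim is living and takes 1/15.
Farouk is living and takes 1/5.
Rashida is living and takes 1/5.
Maysoon predeceased; the 1/5 allotted to Maysoon's branch passes to Maysoon's issue by representation.
The 1/5 is divided into 2 equal shares of 1/10 among Khalida, Tariq.
Khalida is living and takes 1/10.
Tariq is living and takes 1/10.
Yasmin is living and takes 1/5.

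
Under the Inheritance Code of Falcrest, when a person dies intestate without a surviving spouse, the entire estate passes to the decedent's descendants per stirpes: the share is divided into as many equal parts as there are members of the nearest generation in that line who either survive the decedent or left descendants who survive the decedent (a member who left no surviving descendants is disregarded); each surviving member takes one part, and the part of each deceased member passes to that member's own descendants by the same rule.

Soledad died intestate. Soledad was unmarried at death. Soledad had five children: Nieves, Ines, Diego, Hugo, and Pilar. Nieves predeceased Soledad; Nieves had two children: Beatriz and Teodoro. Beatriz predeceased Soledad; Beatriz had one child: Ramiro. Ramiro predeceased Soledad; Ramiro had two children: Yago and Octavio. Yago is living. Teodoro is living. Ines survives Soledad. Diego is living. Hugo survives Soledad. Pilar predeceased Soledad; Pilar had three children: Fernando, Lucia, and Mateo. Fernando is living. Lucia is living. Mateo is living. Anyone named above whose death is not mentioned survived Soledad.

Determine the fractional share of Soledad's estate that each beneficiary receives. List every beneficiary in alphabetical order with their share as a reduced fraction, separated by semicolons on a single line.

Diego 1/5; Fernando 1/15; Hugo 1/5; Ines 1/5; Lucia 1/15; Mateo 1/15; Octavio 1/20; Teodoro 1/10; Yago 1/20

There is no surviving spouse, so the entire estate passes to Soledad's descendants per stirpes.
The estate is divided into 5 equal shares of 1/5 among Nieves, Ines, Diego, Hugo, Pilar.
Nieves predeceased; the 1/5 allotted to Nieves's branch passes to Nieves's issue by representation.
The 1/5 is divided into 2 equal shares of 1/10 among Beatriz, Teodoro.
Beatriz predeceased; the 1/10 allotted to Beatriz's branch passes to Beatriz's issue by representation.
Ramiro's line is the sole branch at this level, so the full 1/10 passes to Ramiro's issue by representation.
The 1/10 is divided into 2 equal shares of 1/20 among Yago, Octavio.
Yago is living and takes 1/20.
Octavio is living and takes 1/20.
Teodoro is living and takes 1/10.
Ines is living and takes 1/5.
Diego is living and takes 1/5.
Hugo is living and takes 1/5.
Pilar predeceased; the 1/5 allotted to Pilar's branch passes to Pilar's issue by representation.
The 1/5 is divided into 3 equal shares of 1/15 among Fernando, Lucia, Mateo.
Fernando is living and takes 1/15.
Lucia is living and takes 1/15.
Mateo is living and takes 1/15.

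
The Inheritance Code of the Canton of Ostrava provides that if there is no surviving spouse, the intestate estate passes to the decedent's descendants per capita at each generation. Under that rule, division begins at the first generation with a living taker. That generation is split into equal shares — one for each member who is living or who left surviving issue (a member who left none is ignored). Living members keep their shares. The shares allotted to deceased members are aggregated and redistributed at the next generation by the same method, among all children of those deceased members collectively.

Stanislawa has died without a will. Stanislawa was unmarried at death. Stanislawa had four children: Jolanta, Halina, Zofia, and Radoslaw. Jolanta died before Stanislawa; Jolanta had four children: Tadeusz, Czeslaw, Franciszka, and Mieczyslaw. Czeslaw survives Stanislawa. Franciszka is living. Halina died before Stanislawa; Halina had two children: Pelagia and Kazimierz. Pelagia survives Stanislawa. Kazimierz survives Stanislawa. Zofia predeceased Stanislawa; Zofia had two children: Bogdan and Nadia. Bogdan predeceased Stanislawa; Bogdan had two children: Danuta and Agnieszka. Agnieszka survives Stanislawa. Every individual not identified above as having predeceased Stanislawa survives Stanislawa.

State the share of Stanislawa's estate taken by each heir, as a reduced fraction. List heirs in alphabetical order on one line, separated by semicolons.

There is no surviving spouse, so the entire estate passes to Stanislawa's descendants per capita at each generation.
At generation 1 (Jolanta, Halina, Zofia, Radoslaw) there are 4 shares of (1)/4 = 1/4 each.
Living: Radoslaw — each takes 1/4.
Deceased: Jolanta, Halina, and Zofia. Their combined 3/4 is pooled and carried to generation 2.
At generation 2 (Tadeusz, Czeslaw, Franciszka, Mieczyslaw, Pelagia, Kazimierz, Bogdan, Nadia) there are 8 shares of (3/4)/8 = 3/32 each.
Living: Tadeusz, Czeslaw, Franciszka, Mieczyslaw, Pelagia, Kazimierz, and Nadia — each takes 3/32.
Deceased: Bogdan. That 3/32 share is carried to generation 3.
At generation 3 (Danuta, Agnieszka) there are 2 shares of (3/32)/2 = 3/64 each.
Living: Danuta and Agnieszka — each takes 3/64.

Agnieszka 3/64; Czeslaw 3/32; Danuta 3/64; Franciszka 3/32; Kazimierz 3/32; Mieczyslaw 3/32; Nadia 3/32; Pelagia 3/32; Radoslaw 1/4; Tadeusz 3/32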